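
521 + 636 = 1157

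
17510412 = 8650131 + 8860281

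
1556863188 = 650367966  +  906495222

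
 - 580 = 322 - 902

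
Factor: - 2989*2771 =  - 8282519 = - 7^2*17^1*61^1*163^1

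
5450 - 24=5426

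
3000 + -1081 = 1919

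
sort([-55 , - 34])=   [ - 55,  -  34 ]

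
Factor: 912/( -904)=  - 2^1 * 3^1*19^1 * 113^(-1 ) = - 114/113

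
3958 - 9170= - 5212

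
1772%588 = 8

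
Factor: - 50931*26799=  -  3^3*5659^1 * 8933^1=- 1364899869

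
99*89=8811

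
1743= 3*581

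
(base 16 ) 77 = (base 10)119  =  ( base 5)434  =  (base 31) 3Q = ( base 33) 3K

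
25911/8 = 25911/8=3238.88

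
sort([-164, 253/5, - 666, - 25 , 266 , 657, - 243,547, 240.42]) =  [ - 666, - 243, - 164, - 25,253/5 , 240.42,266,  547, 657] 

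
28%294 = 28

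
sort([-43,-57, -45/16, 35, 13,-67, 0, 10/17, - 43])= [ - 67,-57,-43,- 43, - 45/16, 0, 10/17,13,35 ]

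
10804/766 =5402/383 = 14.10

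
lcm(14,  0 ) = 0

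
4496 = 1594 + 2902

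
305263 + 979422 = 1284685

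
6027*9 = 54243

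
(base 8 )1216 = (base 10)654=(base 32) KE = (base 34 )j8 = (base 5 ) 10104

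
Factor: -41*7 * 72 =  - 2^3 * 3^2  *  7^1*41^1  =  -20664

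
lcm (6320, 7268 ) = 145360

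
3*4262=12786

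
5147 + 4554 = 9701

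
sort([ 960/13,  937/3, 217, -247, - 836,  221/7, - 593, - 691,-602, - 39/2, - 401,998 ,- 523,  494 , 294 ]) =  [ - 836,-691, - 602, - 593, - 523, - 401, - 247, - 39/2, 221/7, 960/13,  217,294 , 937/3,494, 998] 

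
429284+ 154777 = 584061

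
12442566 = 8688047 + 3754519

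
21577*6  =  129462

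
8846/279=8846/279 = 31.71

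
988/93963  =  988/93963=0.01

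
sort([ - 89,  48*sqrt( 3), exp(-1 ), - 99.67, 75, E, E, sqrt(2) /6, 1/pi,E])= [-99.67, - 89,sqrt ( 2 )/6, 1/pi, exp( - 1 ),E,E , E,75,48*sqrt( 3 ) ] 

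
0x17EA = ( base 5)143442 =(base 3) 22101202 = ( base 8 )13752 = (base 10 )6122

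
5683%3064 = 2619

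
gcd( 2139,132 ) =3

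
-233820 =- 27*8660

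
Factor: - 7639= - 7639^1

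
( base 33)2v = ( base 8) 141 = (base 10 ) 97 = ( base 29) 3A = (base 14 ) 6D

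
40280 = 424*95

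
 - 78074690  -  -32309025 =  - 45765665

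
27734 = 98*283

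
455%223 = 9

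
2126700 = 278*7650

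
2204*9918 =21859272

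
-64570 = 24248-88818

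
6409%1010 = 349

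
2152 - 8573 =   -  6421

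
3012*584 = 1759008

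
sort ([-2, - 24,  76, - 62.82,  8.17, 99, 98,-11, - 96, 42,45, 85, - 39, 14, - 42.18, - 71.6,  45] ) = [ - 96, - 71.6, - 62.82, - 42.18, - 39, - 24,-11, - 2, 8.17,14,  42,45,  45,76  ,  85, 98 , 99] 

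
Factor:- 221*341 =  - 11^1*13^1 * 17^1*31^1 = -  75361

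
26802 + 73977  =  100779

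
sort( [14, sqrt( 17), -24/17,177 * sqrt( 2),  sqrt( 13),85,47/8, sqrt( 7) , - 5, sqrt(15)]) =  [ -5, - 24/17, sqrt (7),sqrt ( 13 ), sqrt( 15 ),  sqrt( 17),47/8,  14,85, 177*sqrt( 2)] 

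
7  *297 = 2079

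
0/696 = 0 = 0.00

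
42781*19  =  812839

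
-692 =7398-8090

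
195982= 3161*62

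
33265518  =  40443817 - 7178299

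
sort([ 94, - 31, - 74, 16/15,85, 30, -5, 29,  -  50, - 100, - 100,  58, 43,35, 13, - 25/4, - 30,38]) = [ -100, - 100, - 74, - 50,  -  31 ,-30, - 25/4, - 5, 16/15, 13,29,30, 35,  38, 43, 58, 85,94] 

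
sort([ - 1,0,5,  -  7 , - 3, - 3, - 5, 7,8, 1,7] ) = [ - 7, - 5 ,-3,-3,  -  1, 0, 1,5,7,7, 8] 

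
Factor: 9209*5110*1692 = 79622119080 = 2^3*3^2 * 5^1*7^1*47^1 * 73^1*9209^1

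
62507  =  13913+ 48594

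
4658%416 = 82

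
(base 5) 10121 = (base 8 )1225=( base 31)la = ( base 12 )471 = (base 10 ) 661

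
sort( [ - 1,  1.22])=[  -  1,1.22]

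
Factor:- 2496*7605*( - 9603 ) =182284914240 = 2^6*3^5*5^1*11^1* 13^3*97^1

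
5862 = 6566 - 704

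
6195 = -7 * ( - 885 )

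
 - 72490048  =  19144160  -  91634208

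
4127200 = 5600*737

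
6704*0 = 0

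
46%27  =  19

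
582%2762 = 582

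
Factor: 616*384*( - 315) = -74511360 = -2^10*3^3* 5^1*7^2*11^1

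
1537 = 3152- 1615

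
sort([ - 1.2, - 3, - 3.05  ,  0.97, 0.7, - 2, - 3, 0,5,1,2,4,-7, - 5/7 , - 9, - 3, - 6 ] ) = [ - 9, - 7 , - 6, - 3.05, - 3, - 3, - 3, - 2, - 1.2, - 5/7 , 0 , 0.7, 0.97,1, 2, 4 , 5] 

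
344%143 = 58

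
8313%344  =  57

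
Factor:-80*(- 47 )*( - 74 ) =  - 278240 = -2^5*5^1 * 37^1 *47^1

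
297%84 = 45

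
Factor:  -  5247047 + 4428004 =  - 819043=- 17^1*48179^1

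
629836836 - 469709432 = 160127404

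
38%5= 3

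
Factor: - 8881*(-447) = 3^1* 83^1*107^1*149^1 = 3969807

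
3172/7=453+1/7 = 453.14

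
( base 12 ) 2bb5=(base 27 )72k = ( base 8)12071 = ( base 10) 5177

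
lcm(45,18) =90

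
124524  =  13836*9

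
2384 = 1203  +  1181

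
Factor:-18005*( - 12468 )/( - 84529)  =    -  224486340/84529 =-2^2*3^1*5^1*13^1*137^( -1)*277^1*617^( - 1 )*1039^1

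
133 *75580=10052140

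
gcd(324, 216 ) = 108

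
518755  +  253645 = 772400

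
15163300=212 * 71525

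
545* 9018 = 4914810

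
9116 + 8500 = 17616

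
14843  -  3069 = 11774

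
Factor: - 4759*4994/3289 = -2160586/299=- 2^1*13^( - 1)* 23^( - 1)*227^1 * 4759^1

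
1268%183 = 170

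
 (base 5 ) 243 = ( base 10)73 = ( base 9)81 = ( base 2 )1001001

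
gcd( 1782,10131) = 33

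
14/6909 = 2/987 = 0.00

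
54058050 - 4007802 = 50050248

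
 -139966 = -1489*94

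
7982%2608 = 158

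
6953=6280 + 673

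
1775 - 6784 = - 5009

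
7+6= 13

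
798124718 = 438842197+359282521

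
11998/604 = 5999/302=19.86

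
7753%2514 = 211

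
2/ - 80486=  - 1/40243 = - 0.00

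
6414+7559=13973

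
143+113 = 256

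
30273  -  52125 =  - 21852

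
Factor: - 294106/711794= - 307/743 =- 307^1*743^( - 1)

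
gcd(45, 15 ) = 15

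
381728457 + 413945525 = 795673982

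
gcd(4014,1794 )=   6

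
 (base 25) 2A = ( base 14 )44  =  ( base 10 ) 60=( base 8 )74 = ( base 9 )66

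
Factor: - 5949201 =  - 3^1*17^1*157^1*743^1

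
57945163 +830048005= 887993168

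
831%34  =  15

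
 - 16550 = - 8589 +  - 7961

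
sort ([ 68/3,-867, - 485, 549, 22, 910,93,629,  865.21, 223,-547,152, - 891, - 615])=[ - 891 ,  -  867,-615, - 547,-485,22, 68/3, 93, 152 , 223, 549 , 629, 865.21, 910]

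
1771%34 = 3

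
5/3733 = 5/3733 =0.00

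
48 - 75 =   -  27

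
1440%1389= 51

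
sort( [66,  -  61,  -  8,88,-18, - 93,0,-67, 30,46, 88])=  [-93,  -  67, - 61,- 18, - 8, 0,30,46,66,88, 88 ]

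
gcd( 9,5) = 1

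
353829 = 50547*7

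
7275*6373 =46363575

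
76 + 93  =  169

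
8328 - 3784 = 4544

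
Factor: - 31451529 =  - 3^1*2029^1 * 5167^1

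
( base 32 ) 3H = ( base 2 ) 1110001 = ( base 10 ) 113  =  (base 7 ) 221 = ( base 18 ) 65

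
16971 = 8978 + 7993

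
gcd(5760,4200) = 120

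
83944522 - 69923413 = 14021109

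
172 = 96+76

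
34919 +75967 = 110886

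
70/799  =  70/799 = 0.09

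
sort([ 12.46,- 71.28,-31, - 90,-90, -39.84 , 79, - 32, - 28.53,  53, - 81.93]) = [  -  90 ,- 90 ,- 81.93,-71.28, - 39.84, - 32,-31 , - 28.53, 12.46, 53 , 79]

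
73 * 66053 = 4821869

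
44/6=7+ 1/3 = 7.33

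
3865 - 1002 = 2863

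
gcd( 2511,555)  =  3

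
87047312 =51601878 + 35445434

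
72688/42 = 1730 + 2/3 =1730.67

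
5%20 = 5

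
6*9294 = 55764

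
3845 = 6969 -3124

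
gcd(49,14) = 7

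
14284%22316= 14284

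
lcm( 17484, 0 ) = 0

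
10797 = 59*183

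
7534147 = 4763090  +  2771057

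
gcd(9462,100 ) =2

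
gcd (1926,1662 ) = 6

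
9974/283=9974/283 = 35.24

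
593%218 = 157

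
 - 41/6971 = - 41/6971 = - 0.01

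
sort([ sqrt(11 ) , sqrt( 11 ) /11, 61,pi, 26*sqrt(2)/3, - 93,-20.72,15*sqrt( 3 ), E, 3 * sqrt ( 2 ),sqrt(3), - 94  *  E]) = [ - 94*E, - 93, - 20.72  ,  sqrt(11 )/11,sqrt( 3 ), E, pi, sqrt(11),3*sqrt( 2),26  *  sqrt(2 )/3,15*sqrt(  3),61 ]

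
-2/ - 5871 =2/5871 = 0.00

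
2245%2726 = 2245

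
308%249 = 59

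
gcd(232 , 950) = 2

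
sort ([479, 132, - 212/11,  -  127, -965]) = [-965, - 127 ,  -  212/11,132, 479]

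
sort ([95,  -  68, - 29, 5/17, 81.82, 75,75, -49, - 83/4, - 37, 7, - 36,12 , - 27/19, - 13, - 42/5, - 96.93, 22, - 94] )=[ - 96.93, - 94,  -  68, - 49 , -37, - 36, - 29, -83/4, - 13, -42/5,-27/19, 5/17,7, 12, 22,75, 75,81.82, 95 ]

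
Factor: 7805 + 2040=9845 = 5^1 * 11^1*179^1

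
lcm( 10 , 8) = 40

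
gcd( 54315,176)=1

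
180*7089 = 1276020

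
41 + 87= 128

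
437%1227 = 437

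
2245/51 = 2245/51=44.02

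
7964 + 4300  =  12264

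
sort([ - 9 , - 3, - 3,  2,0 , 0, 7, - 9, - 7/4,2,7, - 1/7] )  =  [ - 9, - 9, - 3, - 3, - 7/4, - 1/7, 0,0,2,2,7, 7]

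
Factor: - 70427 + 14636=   -  55791 = - 3^2*6199^1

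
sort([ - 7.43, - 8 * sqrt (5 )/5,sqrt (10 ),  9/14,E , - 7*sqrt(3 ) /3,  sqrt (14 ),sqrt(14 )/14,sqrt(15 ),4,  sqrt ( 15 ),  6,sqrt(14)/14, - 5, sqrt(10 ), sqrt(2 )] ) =[ - 7.43,- 5, - 7 * sqrt( 3 )/3 , - 8*sqrt( 5)/5 , sqrt( 14)/14 , sqrt ( 14 )/14, 9/14,sqrt(2), E, sqrt(10), sqrt(10 ),  sqrt(14), sqrt(15), sqrt( 15),4,6 ] 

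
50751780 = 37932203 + 12819577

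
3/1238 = 3/1238 = 0.00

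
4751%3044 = 1707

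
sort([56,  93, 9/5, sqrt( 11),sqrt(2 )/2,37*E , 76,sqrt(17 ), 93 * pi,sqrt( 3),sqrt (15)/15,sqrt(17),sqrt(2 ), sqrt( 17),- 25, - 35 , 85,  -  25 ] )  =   [  -  35, - 25, - 25,sqrt( 15)/15, sqrt(2)/2,sqrt(2), sqrt (3), 9/5, sqrt( 11),sqrt( 17)  ,  sqrt(17 ), sqrt(17),56,76,85,93, 37*E, 93 * pi ]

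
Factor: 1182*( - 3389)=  - 2^1*3^1*197^1*3389^1 = - 4005798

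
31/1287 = 31/1287 = 0.02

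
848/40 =106/5 = 21.20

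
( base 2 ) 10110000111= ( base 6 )10315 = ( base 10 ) 1415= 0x587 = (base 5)21130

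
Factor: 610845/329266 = 2^(  -  1)*3^1*5^1*7^( - 1)*29^( - 1 )*193^1*211^1* 811^( - 1 )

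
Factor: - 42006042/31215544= - 2^ ( - 2) * 3^2 * 13^1*89^1*2017^1*3901943^( - 1) = - 21003021/15607772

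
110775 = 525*211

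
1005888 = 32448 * 31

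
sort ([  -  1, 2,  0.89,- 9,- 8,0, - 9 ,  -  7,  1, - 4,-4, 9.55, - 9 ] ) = [  -  9, - 9,- 9, - 8, - 7,  -  4, - 4,  -  1, 0 , 0.89,1, 2,  9.55]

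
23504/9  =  23504/9 = 2611.56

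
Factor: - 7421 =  - 41^1*181^1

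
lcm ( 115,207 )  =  1035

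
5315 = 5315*1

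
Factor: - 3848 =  - 2^3*13^1*37^1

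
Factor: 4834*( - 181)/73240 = -2^( - 2)*5^( - 1)*181^1*1831^ ( - 1)*2417^1 = - 437477/36620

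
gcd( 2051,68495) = 7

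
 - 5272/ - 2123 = 2 + 1026/2123  =  2.48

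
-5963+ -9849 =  - 15812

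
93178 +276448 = 369626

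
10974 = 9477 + 1497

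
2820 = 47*60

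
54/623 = 54/623 = 0.09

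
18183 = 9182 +9001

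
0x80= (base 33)3T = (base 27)4k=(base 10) 128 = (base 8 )200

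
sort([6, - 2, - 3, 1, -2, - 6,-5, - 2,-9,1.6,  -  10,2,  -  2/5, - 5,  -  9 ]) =[ - 10, -9,- 9, - 6,  -  5, - 5, -3, -2, - 2,-2, - 2/5,1,  1.6,2,  6 ] 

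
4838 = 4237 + 601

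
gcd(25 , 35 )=5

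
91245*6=547470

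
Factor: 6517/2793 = 7/3 = 3^(  -  1) * 7^1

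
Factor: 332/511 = 2^2*7^( - 1 )*73^ ( - 1 )*83^1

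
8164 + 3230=11394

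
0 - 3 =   -  3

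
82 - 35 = 47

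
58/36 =1 + 11/18=1.61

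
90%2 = 0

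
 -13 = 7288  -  7301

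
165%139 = 26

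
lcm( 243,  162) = 486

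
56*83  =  4648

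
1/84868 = 1/84868 = 0.00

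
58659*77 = 4516743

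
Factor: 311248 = 2^4* 7^2 * 397^1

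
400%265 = 135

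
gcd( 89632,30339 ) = 1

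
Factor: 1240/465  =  2^3 *3^(  -  1) = 8/3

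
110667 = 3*36889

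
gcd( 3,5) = 1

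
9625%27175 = 9625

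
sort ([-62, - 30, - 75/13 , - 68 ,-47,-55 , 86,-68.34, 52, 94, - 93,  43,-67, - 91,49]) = [ - 93,  -  91, - 68.34, -68,- 67, - 62, - 55, - 47 , - 30, - 75/13, 43, 49,52,86,  94]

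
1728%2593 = 1728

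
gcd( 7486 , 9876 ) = 2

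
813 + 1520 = 2333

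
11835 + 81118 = 92953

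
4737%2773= 1964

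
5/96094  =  5/96094 = 0.00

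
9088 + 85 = 9173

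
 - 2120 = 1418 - 3538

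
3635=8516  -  4881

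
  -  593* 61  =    -  36173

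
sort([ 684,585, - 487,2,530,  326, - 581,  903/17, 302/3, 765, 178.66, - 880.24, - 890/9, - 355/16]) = [ - 880.24,-581, - 487,-890/9, - 355/16, 2, 903/17, 302/3,178.66, 326 , 530, 585,684, 765 ]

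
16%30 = 16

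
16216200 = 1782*9100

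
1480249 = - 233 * ( - 6353)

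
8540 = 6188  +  2352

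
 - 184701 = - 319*579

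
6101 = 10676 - 4575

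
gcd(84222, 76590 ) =18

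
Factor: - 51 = - 3^1 * 17^1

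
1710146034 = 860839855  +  849306179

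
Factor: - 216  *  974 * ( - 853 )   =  179457552   =  2^4* 3^3*487^1*853^1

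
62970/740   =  6297/74 = 85.09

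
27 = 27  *1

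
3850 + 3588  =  7438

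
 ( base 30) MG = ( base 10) 676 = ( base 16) 2a4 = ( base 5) 10201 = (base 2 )1010100100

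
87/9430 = 87/9430 = 0.01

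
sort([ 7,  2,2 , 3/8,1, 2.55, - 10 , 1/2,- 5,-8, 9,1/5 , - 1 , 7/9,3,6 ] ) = [ - 10, - 8, -5, - 1,  1/5, 3/8, 1/2,7/9,1,2,2, 2.55,3,  6,7,9 ] 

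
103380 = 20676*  5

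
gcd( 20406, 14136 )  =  114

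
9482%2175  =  782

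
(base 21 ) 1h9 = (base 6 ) 3423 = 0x327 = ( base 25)177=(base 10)807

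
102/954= 17/159 = 0.11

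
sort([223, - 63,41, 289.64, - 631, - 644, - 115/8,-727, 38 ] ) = [ - 727, - 644, - 631,  -  63, - 115/8, 38, 41,223,289.64]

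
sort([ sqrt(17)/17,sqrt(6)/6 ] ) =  [ sqrt( 17)/17, sqrt( 6)/6] 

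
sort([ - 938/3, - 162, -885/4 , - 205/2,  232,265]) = [ -938/3, - 885/4,  -  162, - 205/2,  232,265 ]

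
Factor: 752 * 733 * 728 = 2^7*7^1*13^1*47^1*733^1 = 401285248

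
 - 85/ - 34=2 + 1/2 = 2.50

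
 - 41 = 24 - 65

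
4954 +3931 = 8885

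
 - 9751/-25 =9751/25 = 390.04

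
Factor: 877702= 2^1 * 7^1*71^1 *883^1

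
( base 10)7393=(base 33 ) 6Q1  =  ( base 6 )54121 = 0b1110011100001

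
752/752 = 1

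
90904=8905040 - 8814136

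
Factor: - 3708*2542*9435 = -2^3*3^3*5^1*17^1*31^1*37^1*41^1*103^1 = - 88931819160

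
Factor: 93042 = 2^1  *  3^3*1723^1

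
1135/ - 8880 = -1 + 1549/1776 = - 0.13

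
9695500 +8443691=18139191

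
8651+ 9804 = 18455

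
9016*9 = 81144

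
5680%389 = 234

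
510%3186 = 510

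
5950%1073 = 585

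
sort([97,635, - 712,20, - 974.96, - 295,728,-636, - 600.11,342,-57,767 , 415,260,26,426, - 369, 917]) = [ - 974.96,-712, - 636, - 600.11, - 369, - 295, - 57,  20,26,97,260, 342,415,426, 635,  728,767,917]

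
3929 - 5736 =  - 1807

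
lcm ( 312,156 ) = 312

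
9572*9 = 86148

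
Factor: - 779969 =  - 19^1*41051^1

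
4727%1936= 855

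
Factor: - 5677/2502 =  - 2^( - 1 )*3^( - 2 ) * 7^1 * 139^( - 1 )*811^1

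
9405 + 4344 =13749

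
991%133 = 60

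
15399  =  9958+5441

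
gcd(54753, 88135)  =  1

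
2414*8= 19312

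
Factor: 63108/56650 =31554/28325 = 2^1*3^2*5^(-2 ) * 11^( - 1 )*103^( - 1 )*1753^1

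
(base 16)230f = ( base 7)35111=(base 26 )D75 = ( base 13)4115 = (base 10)8975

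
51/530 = 51/530=0.10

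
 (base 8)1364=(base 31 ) oc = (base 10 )756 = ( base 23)19K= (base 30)p6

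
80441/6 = 13406 + 5/6 = 13406.83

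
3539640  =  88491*40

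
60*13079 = 784740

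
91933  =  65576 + 26357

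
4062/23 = 176 + 14/23 = 176.61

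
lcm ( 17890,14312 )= 71560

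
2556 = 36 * 71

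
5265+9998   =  15263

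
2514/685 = 3 + 459/685 = 3.67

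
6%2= 0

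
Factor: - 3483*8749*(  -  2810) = 2^1*3^4*5^1*13^1*43^1*281^1*673^1 =85628475270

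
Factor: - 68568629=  - 47^1*1458907^1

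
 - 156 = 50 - 206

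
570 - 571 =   -  1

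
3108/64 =48 + 9/16 = 48.56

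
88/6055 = 88/6055 = 0.01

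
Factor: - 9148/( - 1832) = 2^(-1)*229^( - 1)*2287^1 = 2287/458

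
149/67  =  2 + 15/67 =2.22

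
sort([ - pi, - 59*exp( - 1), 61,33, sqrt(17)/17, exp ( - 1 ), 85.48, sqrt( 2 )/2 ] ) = [ - 59* exp(-1), - pi, sqrt(17) /17, exp(  -  1),sqrt(2) /2, 33 , 61 , 85.48]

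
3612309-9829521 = -6217212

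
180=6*30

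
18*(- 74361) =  - 1338498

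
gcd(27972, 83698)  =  2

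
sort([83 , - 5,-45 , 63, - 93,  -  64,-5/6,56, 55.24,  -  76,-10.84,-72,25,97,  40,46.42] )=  [ - 93,-76,-72, -64, - 45, - 10.84,-5,- 5/6,25,40,46.42,55.24,56 , 63, 83,97]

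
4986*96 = 478656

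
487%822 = 487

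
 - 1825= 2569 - 4394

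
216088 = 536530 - 320442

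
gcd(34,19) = 1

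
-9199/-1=9199+0/1 = 9199.00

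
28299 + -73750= - 45451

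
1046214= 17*61542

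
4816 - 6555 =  - 1739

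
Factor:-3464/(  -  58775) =2^3*5^( - 2)*433^1*2351^( - 1)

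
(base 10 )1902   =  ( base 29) 27h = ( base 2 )11101101110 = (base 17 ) 69f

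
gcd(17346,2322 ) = 6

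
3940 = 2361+1579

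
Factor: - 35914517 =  - 35914517^1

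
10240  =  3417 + 6823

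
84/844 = 21/211 = 0.10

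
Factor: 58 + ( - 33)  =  25 = 5^2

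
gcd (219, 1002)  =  3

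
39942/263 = 151 + 229/263=151.87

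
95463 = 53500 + 41963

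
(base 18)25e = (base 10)752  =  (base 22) 1C4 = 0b1011110000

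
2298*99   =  227502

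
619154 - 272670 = 346484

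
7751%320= 71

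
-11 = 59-70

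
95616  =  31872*3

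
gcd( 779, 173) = 1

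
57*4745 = 270465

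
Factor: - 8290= -2^1*5^1*829^1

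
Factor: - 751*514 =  - 386014  =  - 2^1*257^1*751^1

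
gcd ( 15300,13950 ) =450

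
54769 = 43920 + 10849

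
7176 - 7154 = 22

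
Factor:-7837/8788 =  -  2^( - 2)* 13^( - 3 ) * 17^1 * 461^1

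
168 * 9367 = 1573656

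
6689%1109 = 35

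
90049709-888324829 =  - 798275120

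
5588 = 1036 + 4552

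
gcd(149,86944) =1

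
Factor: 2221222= 2^1 * 1110611^1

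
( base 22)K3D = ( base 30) ap9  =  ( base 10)9759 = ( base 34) 8f1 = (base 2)10011000011111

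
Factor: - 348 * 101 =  - 35148=-2^2 * 3^1*29^1*101^1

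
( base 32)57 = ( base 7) 326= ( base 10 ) 167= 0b10100111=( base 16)A7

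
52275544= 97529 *536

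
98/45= 98/45  =  2.18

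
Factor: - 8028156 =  - 2^2*3^1*89^1  *7517^1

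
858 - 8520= - 7662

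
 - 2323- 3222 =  - 5545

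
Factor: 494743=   494743^1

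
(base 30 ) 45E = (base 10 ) 3764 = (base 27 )54B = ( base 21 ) 8B5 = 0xeb4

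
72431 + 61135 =133566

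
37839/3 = 12613 =12613.00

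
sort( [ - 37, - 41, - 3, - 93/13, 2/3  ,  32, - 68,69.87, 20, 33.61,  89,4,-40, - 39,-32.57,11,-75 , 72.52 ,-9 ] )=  [ -75, - 68, - 41,  -  40, - 39 ,-37, - 32.57, - 9, - 93/13 ,- 3, 2/3, 4,11, 20,32, 33.61, 69.87,  72.52,89 ] 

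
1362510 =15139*90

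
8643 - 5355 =3288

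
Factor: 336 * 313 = 105168 = 2^4*3^1*7^1*313^1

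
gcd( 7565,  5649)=1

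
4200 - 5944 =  - 1744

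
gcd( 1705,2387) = 341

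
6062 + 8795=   14857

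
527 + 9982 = 10509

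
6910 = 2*3455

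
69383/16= 4336+7/16 = 4336.44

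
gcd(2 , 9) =1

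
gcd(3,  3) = 3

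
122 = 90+32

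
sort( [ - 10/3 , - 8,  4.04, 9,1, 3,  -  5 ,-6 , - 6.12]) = [ - 8, - 6.12, - 6, - 5, - 10/3,  1,3,4.04, 9]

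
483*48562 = 23455446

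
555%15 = 0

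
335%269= 66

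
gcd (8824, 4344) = 8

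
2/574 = 1/287  =  0.00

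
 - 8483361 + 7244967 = -1238394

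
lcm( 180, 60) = 180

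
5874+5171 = 11045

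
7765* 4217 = 32745005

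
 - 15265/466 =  - 33+113/466 = -32.76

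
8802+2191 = 10993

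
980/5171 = 980/5171 = 0.19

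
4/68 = 1/17 = 0.06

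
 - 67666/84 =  - 33833/42 = - 805.55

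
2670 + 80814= 83484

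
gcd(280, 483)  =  7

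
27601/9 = 27601/9 = 3066.78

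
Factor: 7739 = 71^1*109^1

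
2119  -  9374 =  - 7255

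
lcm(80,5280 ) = 5280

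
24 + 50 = 74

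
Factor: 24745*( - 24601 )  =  - 608751745 = - 5^1*7^2*73^1*101^1*337^1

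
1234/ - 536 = - 3+ 187/268 = - 2.30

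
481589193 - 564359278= - 82770085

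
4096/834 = 4 + 380/417 = 4.91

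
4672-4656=16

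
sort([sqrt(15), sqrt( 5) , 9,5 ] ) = [ sqrt(5),sqrt(15),5 , 9]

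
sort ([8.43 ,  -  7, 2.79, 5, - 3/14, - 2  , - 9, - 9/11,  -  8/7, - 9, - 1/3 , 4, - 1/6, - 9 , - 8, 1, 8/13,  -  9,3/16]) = [ - 9,-9,  -  9, - 9, - 8,-7, - 2 , - 8/7, - 9/11, - 1/3, - 3/14, - 1/6 , 3/16, 8/13, 1, 2.79, 4,5, 8.43]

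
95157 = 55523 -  - 39634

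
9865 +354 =10219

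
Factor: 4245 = 3^1 * 5^1*283^1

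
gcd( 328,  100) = 4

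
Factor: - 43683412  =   - 2^2*10920853^1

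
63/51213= 21/17071=   0.00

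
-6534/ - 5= 6534/5 = 1306.80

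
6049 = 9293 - 3244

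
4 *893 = 3572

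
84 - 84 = 0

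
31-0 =31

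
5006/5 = 5006/5 = 1001.20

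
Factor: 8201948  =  2^2 * 2050487^1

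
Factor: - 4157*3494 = -2^1 * 1747^1*4157^1  =  -14524558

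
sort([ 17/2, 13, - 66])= [-66,17/2 , 13 ] 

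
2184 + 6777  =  8961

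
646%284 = 78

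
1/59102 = 1/59102 = 0.00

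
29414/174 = 169 + 4/87 = 169.05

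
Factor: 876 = 2^2*3^1*73^1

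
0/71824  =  0  =  0.00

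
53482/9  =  5942 + 4/9=5942.44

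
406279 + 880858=1287137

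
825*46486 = 38350950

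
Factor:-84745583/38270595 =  - 3^ ( - 1) *5^( - 1 )*11^( - 1)*13^1 * 231943^( - 1) * 6518891^1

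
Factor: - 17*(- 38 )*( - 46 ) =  - 29716 = - 2^2*17^1*19^1 * 23^1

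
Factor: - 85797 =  - 3^2*9533^1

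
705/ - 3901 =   -  15/83 = -0.18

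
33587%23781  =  9806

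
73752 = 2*36876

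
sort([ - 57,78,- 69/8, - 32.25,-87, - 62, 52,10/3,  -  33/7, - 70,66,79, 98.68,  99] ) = [  -  87, -70,  -  62, - 57, - 32.25 , - 69/8, - 33/7,10/3, 52,  66,78 , 79, 98.68, 99] 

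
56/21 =2 + 2/3 = 2.67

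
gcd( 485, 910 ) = 5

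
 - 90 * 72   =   - 6480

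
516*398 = 205368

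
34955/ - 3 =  - 34955/3= - 11651.67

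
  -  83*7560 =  - 627480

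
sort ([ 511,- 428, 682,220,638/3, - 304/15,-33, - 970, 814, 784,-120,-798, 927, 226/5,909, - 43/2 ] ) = [ - 970, - 798, - 428, - 120, - 33, - 43/2, - 304/15,226/5, 638/3,220,511,682, 784,  814,909, 927]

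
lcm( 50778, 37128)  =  3452904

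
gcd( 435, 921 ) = 3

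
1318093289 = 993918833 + 324174456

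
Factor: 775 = 5^2*  31^1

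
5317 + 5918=11235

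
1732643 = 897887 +834756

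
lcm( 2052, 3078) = 6156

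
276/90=3 + 1/15=3.07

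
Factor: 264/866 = 132/433 = 2^2*3^1 * 11^1*433^( - 1)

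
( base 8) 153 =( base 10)107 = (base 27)3q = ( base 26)43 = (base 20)57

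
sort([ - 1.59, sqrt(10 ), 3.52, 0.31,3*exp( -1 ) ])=[ - 1.59 , 0.31, 3 * exp( - 1 ),sqrt( 10 ), 3.52] 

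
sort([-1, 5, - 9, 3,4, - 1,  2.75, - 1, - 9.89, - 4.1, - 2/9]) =[ - 9.89,  -  9, - 4.1, - 1,-1, - 1,-2/9, 2.75,  3,4,  5 ] 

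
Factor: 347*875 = 5^3 * 7^1*347^1  =  303625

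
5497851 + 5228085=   10725936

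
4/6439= 4/6439  =  0.00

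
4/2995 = 4/2995 = 0.00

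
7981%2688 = 2605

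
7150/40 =178 + 3/4= 178.75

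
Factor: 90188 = 2^2*7^1 *3221^1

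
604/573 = 604/573 = 1.05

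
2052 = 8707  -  6655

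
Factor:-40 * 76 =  - 2^5*5^1*19^1=-3040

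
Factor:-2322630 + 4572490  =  2^2*5^1*23^1 *67^1*73^1= 2249860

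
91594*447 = 40942518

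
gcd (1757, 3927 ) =7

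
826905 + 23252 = 850157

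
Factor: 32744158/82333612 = 16372079/41166806 = 2^( - 1 )*19^( - 1)*41^1*197^1*2027^1*1083337^( - 1) 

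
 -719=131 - 850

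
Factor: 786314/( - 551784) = -2^(-2)*3^( - 1 ) * 83^(-1)*277^( - 1 )*393157^1 = - 393157/275892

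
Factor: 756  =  2^2*3^3*7^1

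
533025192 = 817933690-284908498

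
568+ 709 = 1277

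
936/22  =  42 + 6/11 = 42.55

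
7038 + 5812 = 12850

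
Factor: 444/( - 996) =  - 37/83 =- 37^1*83^( - 1)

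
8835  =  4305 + 4530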